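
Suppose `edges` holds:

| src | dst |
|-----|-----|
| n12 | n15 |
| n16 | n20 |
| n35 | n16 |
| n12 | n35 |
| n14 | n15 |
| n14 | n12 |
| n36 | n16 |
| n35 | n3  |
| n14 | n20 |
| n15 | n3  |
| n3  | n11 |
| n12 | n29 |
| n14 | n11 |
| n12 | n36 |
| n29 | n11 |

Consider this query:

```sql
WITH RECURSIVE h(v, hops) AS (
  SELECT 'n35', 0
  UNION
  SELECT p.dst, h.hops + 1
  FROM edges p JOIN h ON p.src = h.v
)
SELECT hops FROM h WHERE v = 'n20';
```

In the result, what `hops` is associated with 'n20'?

2

Base: (n35, hops=0).
Iteration 1: edges from {n35} -> (n16, hops=1), (n3, hops=1).
Iteration 2: edges from {n16,n3} -> (n11, hops=2), (n20, hops=2).
Iteration 3: no outgoing edges from {n11,n20}; recursion stops.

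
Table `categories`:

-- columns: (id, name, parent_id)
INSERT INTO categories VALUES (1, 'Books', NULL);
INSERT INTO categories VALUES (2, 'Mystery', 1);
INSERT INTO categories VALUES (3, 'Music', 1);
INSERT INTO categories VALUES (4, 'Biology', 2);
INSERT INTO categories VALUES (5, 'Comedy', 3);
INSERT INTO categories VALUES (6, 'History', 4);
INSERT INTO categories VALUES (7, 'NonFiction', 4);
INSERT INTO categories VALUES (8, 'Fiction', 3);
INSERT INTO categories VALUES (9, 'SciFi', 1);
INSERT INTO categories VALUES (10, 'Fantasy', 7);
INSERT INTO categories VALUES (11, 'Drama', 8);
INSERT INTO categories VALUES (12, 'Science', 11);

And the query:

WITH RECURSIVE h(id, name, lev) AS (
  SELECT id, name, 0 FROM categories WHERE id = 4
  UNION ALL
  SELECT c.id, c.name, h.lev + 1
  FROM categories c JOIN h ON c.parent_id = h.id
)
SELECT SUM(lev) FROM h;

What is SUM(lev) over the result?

Base: id=4 (Biology) at lev 0.
Iteration 1: rows with parent_id in {4} -> History (id 6, lev 1), NonFiction (id 7, lev 1).
Iteration 2: rows with parent_id in {6,7} -> Fantasy (id 10, lev 2).
Iteration 3: no rows with parent_id in {10}; recursion stops.
SUM(lev) = 0 + 1 + 1 + 2 = 4.

4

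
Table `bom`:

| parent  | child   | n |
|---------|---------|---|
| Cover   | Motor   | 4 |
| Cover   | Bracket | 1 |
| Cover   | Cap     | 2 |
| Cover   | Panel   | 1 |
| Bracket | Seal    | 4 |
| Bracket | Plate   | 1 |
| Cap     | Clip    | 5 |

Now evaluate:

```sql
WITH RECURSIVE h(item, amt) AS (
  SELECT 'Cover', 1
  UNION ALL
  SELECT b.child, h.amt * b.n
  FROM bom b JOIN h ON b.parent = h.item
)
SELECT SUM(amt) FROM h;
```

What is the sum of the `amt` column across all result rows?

Base: (Cover, amt=1).
Iteration 1: components of {Cover} -> Bracket = 1*1 = 1, Cap = 1*2 = 2, Motor = 1*4 = 4, Panel = 1*1 = 1.
Iteration 2: components of {Bracket,Cap,Motor,Panel} -> Clip = 2*5 = 10, Plate = 1*1 = 1, Seal = 1*4 = 4.
Iteration 3: no further components; recursion stops.
SUM(amt) = 1 + 4 + 1 + 2 + 1 + 4 + 1 + 10 = 24.

24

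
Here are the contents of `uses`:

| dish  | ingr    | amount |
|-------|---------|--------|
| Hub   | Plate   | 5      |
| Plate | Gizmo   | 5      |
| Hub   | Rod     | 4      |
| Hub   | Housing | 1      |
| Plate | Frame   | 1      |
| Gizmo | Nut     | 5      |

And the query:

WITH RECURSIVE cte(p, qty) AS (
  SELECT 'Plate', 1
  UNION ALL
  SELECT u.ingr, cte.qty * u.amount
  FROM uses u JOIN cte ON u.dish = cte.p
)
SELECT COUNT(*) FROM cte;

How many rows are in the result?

4

Base: (Plate, qty=1).
Iteration 1: components of {Plate} -> Frame = 1*1 = 1, Gizmo = 1*5 = 5.
Iteration 2: components of {Frame,Gizmo} -> Nut = 5*5 = 25.
Iteration 3: no further components; recursion stops.
Total rows emitted: 4.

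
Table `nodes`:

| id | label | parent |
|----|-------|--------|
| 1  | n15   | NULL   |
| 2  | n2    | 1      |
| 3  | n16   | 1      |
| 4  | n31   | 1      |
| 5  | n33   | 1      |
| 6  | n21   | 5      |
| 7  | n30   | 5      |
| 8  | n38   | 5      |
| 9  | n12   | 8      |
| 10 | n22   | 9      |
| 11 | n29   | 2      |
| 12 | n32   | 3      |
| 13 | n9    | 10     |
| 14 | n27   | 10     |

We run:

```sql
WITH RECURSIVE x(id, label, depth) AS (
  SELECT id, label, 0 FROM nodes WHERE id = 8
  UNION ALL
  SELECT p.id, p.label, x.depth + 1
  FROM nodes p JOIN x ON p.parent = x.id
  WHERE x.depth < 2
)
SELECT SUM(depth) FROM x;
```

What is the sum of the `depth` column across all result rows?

3

Base: id=8 (n38) at depth 0.
Iteration 1: rows with parent in {8} -> n12 (id 9, depth 1).
Iteration 2: rows with parent in {9} -> n22 (id 10, depth 2).
Iteration 3: depth < 2 fails for all current rows; recursion stops.
SUM(depth) = 0 + 1 + 2 = 3.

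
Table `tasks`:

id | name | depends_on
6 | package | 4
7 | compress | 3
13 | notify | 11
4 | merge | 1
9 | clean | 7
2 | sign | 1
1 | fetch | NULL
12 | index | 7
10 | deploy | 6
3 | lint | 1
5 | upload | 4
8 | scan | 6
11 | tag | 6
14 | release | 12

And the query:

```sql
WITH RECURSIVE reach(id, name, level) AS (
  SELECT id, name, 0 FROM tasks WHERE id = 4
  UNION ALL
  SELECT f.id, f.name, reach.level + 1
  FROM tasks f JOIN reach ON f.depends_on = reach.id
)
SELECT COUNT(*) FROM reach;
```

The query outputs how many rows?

Base: id=4 (merge) at level 0.
Iteration 1: rows with depends_on in {4} -> upload (id 5, level 1), package (id 6, level 1).
Iteration 2: rows with depends_on in {5,6} -> scan (id 8, level 2), deploy (id 10, level 2), tag (id 11, level 2).
Iteration 3: rows with depends_on in {8,10,11} -> notify (id 13, level 3).
Iteration 4: no rows with depends_on in {13}; recursion stops.
Total rows emitted: 7.

7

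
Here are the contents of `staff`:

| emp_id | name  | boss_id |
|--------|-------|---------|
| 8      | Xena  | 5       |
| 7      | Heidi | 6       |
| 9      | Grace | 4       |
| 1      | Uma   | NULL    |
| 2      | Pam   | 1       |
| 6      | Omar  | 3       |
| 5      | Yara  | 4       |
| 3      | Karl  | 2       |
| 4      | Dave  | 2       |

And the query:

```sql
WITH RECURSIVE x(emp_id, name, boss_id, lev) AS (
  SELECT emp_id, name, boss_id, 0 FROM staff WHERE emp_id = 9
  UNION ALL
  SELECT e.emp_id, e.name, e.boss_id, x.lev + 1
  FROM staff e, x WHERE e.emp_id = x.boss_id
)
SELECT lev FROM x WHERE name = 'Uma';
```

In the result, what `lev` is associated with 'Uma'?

Base: emp_id=9 (Grace), boss_id=4, lev 0.
Iteration 1: join on emp_id=4 -> Dave (id 4, boss_id=2, lev 1).
Iteration 2: join on emp_id=2 -> Pam (id 2, boss_id=1, lev 2).
Iteration 3: join on emp_id=1 -> Uma (id 1, boss_id=NULL, lev 3).
Iteration 4: boss_id is NULL; no match; recursion stops.

3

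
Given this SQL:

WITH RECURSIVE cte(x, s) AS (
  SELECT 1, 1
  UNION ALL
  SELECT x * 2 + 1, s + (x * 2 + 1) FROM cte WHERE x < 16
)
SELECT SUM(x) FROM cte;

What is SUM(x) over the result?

Base: x=1, s=1.
Iteration 1: 1 < 16 holds -> x = 1 * 2 + 1 = 3, s = 1 + 3 = 4.
Iteration 2: 3 < 16 holds -> x = 3 * 2 + 1 = 7, s = 4 + 7 = 11.
Iteration 3: 7 < 16 holds -> x = 7 * 2 + 1 = 15, s = 11 + 15 = 26.
Iteration 4: 15 < 16 holds -> x = 15 * 2 + 1 = 31, s = 26 + 31 = 57.
Iteration 5: 31 < 16 fails; recursion stops.
SUM(x) = 1 + 3 + 7 + 15 + 31 = 57.

57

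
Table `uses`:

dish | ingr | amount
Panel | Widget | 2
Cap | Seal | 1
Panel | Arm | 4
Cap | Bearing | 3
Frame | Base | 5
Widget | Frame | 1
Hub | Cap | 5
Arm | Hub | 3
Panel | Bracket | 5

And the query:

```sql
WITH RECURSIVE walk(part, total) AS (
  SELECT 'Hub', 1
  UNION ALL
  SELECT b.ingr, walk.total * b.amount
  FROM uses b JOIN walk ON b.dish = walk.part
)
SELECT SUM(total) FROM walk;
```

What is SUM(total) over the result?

Base: (Hub, total=1).
Iteration 1: components of {Hub} -> Cap = 1*5 = 5.
Iteration 2: components of {Cap} -> Bearing = 5*3 = 15, Seal = 5*1 = 5.
Iteration 3: no further components; recursion stops.
SUM(total) = 1 + 5 + 5 + 15 = 26.

26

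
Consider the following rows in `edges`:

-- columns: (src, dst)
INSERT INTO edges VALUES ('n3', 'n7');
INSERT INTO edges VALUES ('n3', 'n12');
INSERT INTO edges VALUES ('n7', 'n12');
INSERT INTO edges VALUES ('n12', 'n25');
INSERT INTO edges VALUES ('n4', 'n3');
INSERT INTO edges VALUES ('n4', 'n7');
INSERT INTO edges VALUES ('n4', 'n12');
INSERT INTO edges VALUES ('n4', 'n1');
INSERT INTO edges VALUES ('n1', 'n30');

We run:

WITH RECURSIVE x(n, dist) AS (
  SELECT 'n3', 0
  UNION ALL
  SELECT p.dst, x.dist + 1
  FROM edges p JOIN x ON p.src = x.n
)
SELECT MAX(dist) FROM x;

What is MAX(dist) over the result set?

3

Base: (n3, dist=0).
Iteration 1: edges from {n3} -> (n12, dist=1), (n7, dist=1).
Iteration 2: edges from {n12,n7} -> (n12, dist=2), (n25, dist=2).
Iteration 3: edges from {n12,n25} -> (n25, dist=3).
Iteration 4: no outgoing edges from {n25}; recursion stops.
dist values: 0, 1, 1, 2, 2, 3; the maximum is 3.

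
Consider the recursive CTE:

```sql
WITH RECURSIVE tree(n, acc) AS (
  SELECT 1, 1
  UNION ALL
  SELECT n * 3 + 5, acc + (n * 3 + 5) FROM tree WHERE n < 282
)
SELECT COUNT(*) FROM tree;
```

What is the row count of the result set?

6

Base: n=1, acc=1.
Iteration 1: 1 < 282 holds -> n = 1 * 3 + 5 = 8, acc = 1 + 8 = 9.
Iteration 2: 8 < 282 holds -> n = 8 * 3 + 5 = 29, acc = 9 + 29 = 38.
Iteration 3: 29 < 282 holds -> n = 29 * 3 + 5 = 92, acc = 38 + 92 = 130.
Iteration 4: 92 < 282 holds -> n = 92 * 3 + 5 = 281, acc = 130 + 281 = 411.
Iteration 5: 281 < 282 holds -> n = 281 * 3 + 5 = 848, acc = 411 + 848 = 1259.
Iteration 6: 848 < 282 fails; recursion stops.
Total rows emitted: 6.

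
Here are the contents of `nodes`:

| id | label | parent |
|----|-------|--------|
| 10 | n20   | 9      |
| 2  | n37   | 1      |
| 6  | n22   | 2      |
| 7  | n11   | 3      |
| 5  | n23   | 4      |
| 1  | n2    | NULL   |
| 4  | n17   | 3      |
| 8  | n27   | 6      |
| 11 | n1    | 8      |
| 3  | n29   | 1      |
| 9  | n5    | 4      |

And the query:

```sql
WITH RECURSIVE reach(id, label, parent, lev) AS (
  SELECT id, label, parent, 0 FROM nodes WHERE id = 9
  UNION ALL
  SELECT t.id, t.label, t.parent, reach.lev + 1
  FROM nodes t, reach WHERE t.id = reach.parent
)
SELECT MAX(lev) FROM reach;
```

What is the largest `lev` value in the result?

3

Base: id=9 (n5), parent=4, lev 0.
Iteration 1: join on id=4 -> n17 (id 4, parent=3, lev 1).
Iteration 2: join on id=3 -> n29 (id 3, parent=1, lev 2).
Iteration 3: join on id=1 -> n2 (id 1, parent=NULL, lev 3).
Iteration 4: parent is NULL; no match; recursion stops.
lev values: 0, 1, 2, 3; the maximum is 3.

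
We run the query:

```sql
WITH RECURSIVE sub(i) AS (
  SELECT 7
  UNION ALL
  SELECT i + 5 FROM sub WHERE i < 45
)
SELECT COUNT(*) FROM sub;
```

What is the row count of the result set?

Base: i=7.
Iteration 1: 7 < 45 holds -> i = 7 + 5 = 12.
Iteration 2: 12 < 45 holds -> i = 12 + 5 = 17.
Iteration 3: 17 < 45 holds -> i = 17 + 5 = 22.
Iteration 4: 22 < 45 holds -> i = 22 + 5 = 27.
Iteration 5: 27 < 45 holds -> i = 27 + 5 = 32.
Iteration 6: 32 < 45 holds -> i = 32 + 5 = 37.
Iteration 7: 37 < 45 holds -> i = 37 + 5 = 42.
Iteration 8: 42 < 45 holds -> i = 42 + 5 = 47.
Iteration 9: 47 < 45 fails; recursion stops.
Total rows emitted: 9.

9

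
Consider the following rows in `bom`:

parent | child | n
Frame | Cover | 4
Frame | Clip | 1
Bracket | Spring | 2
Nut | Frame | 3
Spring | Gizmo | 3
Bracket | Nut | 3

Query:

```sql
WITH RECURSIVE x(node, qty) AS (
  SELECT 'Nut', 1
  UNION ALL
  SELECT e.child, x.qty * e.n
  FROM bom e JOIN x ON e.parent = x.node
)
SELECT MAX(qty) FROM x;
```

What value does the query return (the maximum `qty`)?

12

Base: (Nut, qty=1).
Iteration 1: components of {Nut} -> Frame = 1*3 = 3.
Iteration 2: components of {Frame} -> Clip = 3*1 = 3, Cover = 3*4 = 12.
Iteration 3: no further components; recursion stops.
qty values: 1, 3, 3, 12; the maximum is 12.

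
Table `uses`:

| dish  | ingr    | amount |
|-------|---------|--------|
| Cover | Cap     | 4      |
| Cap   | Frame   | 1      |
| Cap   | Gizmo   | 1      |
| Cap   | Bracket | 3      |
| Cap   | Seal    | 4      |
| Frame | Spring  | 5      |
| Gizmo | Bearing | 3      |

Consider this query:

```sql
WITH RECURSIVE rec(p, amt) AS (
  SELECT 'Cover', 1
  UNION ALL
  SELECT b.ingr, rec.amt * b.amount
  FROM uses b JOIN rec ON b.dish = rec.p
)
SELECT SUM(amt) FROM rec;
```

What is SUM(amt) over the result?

73

Base: (Cover, amt=1).
Iteration 1: components of {Cover} -> Cap = 1*4 = 4.
Iteration 2: components of {Cap} -> Bracket = 4*3 = 12, Frame = 4*1 = 4, Gizmo = 4*1 = 4, Seal = 4*4 = 16.
Iteration 3: components of {Bracket,Frame,Gizmo,Seal} -> Bearing = 4*3 = 12, Spring = 4*5 = 20.
Iteration 4: no further components; recursion stops.
SUM(amt) = 1 + 4 + 4 + 4 + 12 + 16 + 20 + 12 = 73.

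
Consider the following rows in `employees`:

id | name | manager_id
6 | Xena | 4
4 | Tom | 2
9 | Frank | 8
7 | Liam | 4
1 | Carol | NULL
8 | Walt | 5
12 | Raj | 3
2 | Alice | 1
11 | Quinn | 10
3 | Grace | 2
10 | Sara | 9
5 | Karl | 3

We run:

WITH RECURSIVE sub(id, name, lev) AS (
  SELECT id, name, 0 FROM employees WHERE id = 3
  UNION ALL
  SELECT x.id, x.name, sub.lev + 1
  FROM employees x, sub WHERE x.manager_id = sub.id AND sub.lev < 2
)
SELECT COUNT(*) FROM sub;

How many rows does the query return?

4

Base: id=3 (Grace) at lev 0.
Iteration 1: rows with manager_id in {3} -> Karl (id 5, lev 1), Raj (id 12, lev 1).
Iteration 2: rows with manager_id in {5,12} -> Walt (id 8, lev 2).
Iteration 3: lev < 2 fails for all current rows; recursion stops.
Total rows emitted: 4.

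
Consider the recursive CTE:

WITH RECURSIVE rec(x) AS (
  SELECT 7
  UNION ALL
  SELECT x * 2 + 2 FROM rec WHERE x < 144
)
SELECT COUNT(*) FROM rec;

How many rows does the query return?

6

Base: x=7.
Iteration 1: 7 < 144 holds -> x = 7 * 2 + 2 = 16.
Iteration 2: 16 < 144 holds -> x = 16 * 2 + 2 = 34.
Iteration 3: 34 < 144 holds -> x = 34 * 2 + 2 = 70.
Iteration 4: 70 < 144 holds -> x = 70 * 2 + 2 = 142.
Iteration 5: 142 < 144 holds -> x = 142 * 2 + 2 = 286.
Iteration 6: 286 < 144 fails; recursion stops.
Total rows emitted: 6.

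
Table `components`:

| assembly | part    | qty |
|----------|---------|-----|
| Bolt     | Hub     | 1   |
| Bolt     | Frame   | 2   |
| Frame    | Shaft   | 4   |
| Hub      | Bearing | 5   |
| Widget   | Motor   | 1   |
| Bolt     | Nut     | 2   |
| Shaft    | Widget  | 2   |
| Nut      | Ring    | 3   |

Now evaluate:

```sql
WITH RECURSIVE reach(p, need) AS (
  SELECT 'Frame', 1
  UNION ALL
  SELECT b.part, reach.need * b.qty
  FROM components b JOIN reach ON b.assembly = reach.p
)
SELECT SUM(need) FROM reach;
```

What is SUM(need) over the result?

Base: (Frame, need=1).
Iteration 1: components of {Frame} -> Shaft = 1*4 = 4.
Iteration 2: components of {Shaft} -> Widget = 4*2 = 8.
Iteration 3: components of {Widget} -> Motor = 8*1 = 8.
Iteration 4: no further components; recursion stops.
SUM(need) = 1 + 4 + 8 + 8 = 21.

21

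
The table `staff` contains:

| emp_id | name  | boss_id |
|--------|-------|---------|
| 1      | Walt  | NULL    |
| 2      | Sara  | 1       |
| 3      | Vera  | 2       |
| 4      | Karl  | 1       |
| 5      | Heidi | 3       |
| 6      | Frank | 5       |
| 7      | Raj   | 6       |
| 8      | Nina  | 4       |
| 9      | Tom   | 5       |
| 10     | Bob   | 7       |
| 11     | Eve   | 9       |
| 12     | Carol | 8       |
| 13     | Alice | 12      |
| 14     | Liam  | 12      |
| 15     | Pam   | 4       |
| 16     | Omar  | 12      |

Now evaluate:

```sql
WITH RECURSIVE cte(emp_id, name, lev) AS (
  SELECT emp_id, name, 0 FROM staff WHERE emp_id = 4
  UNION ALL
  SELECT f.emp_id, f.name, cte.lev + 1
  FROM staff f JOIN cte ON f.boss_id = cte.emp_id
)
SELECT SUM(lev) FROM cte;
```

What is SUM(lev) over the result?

13

Base: emp_id=4 (Karl) at lev 0.
Iteration 1: rows with boss_id in {4} -> Nina (id 8, lev 1), Pam (id 15, lev 1).
Iteration 2: rows with boss_id in {8,15} -> Carol (id 12, lev 2).
Iteration 3: rows with boss_id in {12} -> Alice (id 13, lev 3), Liam (id 14, lev 3), Omar (id 16, lev 3).
Iteration 4: no rows with boss_id in {13,14,16}; recursion stops.
SUM(lev) = 0 + 1 + 1 + 2 + 3 + 3 + 3 = 13.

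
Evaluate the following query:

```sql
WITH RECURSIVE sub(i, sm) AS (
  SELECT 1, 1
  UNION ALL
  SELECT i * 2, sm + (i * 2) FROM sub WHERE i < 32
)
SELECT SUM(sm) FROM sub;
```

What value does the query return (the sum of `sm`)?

Base: i=1, sm=1.
Iteration 1: 1 < 32 holds -> i = 1 * 2 = 2, sm = 1 + 2 = 3.
Iteration 2: 2 < 32 holds -> i = 2 * 2 = 4, sm = 3 + 4 = 7.
Iteration 3: 4 < 32 holds -> i = 4 * 2 = 8, sm = 7 + 8 = 15.
Iteration 4: 8 < 32 holds -> i = 8 * 2 = 16, sm = 15 + 16 = 31.
Iteration 5: 16 < 32 holds -> i = 16 * 2 = 32, sm = 31 + 32 = 63.
Iteration 6: 32 < 32 fails; recursion stops.
SUM(sm) = 1 + 3 + 7 + 15 + 31 + 63 = 120.

120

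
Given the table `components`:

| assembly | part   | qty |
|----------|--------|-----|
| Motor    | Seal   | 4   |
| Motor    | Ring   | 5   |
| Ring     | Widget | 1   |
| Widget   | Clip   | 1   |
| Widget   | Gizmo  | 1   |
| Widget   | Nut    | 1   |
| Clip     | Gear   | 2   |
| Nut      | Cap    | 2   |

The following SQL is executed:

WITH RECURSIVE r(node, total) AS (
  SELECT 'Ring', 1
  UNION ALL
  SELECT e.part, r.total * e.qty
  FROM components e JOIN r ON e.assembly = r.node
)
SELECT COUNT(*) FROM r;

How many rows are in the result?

7

Base: (Ring, total=1).
Iteration 1: components of {Ring} -> Widget = 1*1 = 1.
Iteration 2: components of {Widget} -> Clip = 1*1 = 1, Gizmo = 1*1 = 1, Nut = 1*1 = 1.
Iteration 3: components of {Clip,Gizmo,Nut} -> Cap = 1*2 = 2, Gear = 1*2 = 2.
Iteration 4: no further components; recursion stops.
Total rows emitted: 7.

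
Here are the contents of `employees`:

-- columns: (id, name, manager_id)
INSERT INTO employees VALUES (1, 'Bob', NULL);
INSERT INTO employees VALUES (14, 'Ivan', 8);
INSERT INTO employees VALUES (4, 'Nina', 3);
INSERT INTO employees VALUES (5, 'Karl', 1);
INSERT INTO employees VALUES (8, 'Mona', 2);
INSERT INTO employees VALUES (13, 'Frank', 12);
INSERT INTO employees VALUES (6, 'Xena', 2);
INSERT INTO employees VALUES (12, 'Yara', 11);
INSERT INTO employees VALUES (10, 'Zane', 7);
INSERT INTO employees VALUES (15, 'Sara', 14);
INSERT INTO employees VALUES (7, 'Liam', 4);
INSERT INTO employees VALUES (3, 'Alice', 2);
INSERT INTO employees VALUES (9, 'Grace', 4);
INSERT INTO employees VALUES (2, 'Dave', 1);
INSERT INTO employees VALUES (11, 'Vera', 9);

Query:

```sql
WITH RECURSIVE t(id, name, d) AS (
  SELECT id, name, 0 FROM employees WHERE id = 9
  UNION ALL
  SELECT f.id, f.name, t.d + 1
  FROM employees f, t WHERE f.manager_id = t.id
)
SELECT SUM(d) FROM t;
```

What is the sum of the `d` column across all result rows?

6

Base: id=9 (Grace) at d 0.
Iteration 1: rows with manager_id in {9} -> Vera (id 11, d 1).
Iteration 2: rows with manager_id in {11} -> Yara (id 12, d 2).
Iteration 3: rows with manager_id in {12} -> Frank (id 13, d 3).
Iteration 4: no rows with manager_id in {13}; recursion stops.
SUM(d) = 0 + 1 + 2 + 3 = 6.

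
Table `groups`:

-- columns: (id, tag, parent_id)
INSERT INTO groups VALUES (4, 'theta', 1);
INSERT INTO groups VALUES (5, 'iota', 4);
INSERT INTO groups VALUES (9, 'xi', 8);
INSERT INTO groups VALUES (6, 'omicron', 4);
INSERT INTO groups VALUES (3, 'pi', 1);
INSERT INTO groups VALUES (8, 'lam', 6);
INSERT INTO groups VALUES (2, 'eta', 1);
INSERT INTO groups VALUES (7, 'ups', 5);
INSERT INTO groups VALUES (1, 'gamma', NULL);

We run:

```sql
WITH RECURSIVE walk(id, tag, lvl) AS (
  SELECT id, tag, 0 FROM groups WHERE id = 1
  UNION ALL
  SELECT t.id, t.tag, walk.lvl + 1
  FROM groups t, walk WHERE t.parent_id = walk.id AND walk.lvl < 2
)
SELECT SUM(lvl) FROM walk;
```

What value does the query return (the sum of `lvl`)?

Base: id=1 (gamma) at lvl 0.
Iteration 1: rows with parent_id in {1} -> eta (id 2, lvl 1), pi (id 3, lvl 1), theta (id 4, lvl 1).
Iteration 2: rows with parent_id in {2,3,4} -> iota (id 5, lvl 2), omicron (id 6, lvl 2).
Iteration 3: lvl < 2 fails for all current rows; recursion stops.
SUM(lvl) = 0 + 1 + 1 + 1 + 2 + 2 = 7.

7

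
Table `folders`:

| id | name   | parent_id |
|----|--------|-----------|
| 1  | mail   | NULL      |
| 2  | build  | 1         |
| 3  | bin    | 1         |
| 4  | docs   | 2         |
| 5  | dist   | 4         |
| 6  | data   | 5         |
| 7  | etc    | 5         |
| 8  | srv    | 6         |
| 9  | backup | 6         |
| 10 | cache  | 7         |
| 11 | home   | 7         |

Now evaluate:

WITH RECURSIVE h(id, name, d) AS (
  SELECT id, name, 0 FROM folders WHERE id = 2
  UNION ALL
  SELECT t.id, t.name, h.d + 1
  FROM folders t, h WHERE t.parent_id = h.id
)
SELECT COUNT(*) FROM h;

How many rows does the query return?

9

Base: id=2 (build) at d 0.
Iteration 1: rows with parent_id in {2} -> docs (id 4, d 1).
Iteration 2: rows with parent_id in {4} -> dist (id 5, d 2).
Iteration 3: rows with parent_id in {5} -> data (id 6, d 3), etc (id 7, d 3).
Iteration 4: rows with parent_id in {6,7} -> srv (id 8, d 4), backup (id 9, d 4), cache (id 10, d 4), home (id 11, d 4).
Iteration 5: no rows with parent_id in {8,9,10,11}; recursion stops.
Total rows emitted: 9.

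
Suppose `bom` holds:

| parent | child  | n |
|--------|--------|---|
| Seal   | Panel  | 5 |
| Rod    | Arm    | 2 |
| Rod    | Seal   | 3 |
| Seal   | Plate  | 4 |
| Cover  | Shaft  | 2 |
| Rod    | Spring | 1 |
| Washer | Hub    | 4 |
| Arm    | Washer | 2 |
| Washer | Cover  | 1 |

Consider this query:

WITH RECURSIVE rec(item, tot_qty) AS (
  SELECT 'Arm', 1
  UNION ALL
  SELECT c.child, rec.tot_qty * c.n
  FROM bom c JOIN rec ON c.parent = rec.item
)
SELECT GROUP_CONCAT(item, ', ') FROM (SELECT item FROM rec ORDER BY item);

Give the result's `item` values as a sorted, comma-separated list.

Arm, Cover, Hub, Shaft, Washer

Base: (Arm, tot_qty=1).
Iteration 1: components of {Arm} -> Washer = 1*2 = 2.
Iteration 2: components of {Washer} -> Cover = 2*1 = 2, Hub = 2*4 = 8.
Iteration 3: components of {Cover,Hub} -> Shaft = 2*2 = 4.
Iteration 4: no further components; recursion stops.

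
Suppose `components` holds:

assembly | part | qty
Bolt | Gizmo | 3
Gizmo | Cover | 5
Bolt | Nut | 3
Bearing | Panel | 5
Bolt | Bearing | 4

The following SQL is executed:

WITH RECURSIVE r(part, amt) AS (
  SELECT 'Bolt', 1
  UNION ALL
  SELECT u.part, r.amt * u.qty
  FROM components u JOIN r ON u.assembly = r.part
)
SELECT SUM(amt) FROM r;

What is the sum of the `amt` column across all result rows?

46

Base: (Bolt, amt=1).
Iteration 1: components of {Bolt} -> Bearing = 1*4 = 4, Gizmo = 1*3 = 3, Nut = 1*3 = 3.
Iteration 2: components of {Bearing,Gizmo,Nut} -> Cover = 3*5 = 15, Panel = 4*5 = 20.
Iteration 3: no further components; recursion stops.
SUM(amt) = 1 + 4 + 3 + 3 + 20 + 15 = 46.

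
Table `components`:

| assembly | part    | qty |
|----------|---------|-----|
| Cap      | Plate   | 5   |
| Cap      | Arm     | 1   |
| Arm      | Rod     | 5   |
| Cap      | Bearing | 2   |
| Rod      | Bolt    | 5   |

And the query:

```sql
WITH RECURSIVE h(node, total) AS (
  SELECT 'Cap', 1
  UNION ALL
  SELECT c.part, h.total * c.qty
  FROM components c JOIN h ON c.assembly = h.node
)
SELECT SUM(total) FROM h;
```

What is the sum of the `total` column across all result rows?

39

Base: (Cap, total=1).
Iteration 1: components of {Cap} -> Arm = 1*1 = 1, Bearing = 1*2 = 2, Plate = 1*5 = 5.
Iteration 2: components of {Arm,Bearing,Plate} -> Rod = 1*5 = 5.
Iteration 3: components of {Rod} -> Bolt = 5*5 = 25.
Iteration 4: no further components; recursion stops.
SUM(total) = 1 + 5 + 1 + 2 + 5 + 25 = 39.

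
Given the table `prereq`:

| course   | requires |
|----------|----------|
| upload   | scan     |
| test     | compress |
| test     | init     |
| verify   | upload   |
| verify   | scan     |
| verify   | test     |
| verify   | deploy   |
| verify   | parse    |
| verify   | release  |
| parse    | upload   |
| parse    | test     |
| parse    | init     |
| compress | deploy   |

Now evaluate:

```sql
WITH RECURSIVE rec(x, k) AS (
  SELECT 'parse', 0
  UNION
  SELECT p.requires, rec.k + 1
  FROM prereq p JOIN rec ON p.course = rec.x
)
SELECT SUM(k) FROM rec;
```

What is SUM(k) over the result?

Base: (parse, k=0).
Iteration 1: edges from {parse} -> (init, k=1), (test, k=1), (upload, k=1).
Iteration 2: edges from {init,test,upload} -> (compress, k=2), (init, k=2), (scan, k=2).
Iteration 3: edges from {compress,init,scan} -> (deploy, k=3).
Iteration 4: no outgoing edges from {deploy}; recursion stops.
SUM(k) = 0 + 1 + 1 + 1 + 2 + 2 + 2 + 3 = 12.

12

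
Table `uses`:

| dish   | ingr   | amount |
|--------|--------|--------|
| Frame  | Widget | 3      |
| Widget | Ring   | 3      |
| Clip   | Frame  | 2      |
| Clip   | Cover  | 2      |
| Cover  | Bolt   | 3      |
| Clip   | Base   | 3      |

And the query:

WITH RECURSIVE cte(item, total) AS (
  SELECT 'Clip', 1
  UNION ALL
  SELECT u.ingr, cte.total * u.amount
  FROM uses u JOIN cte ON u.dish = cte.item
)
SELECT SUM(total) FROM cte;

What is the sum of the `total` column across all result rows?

Base: (Clip, total=1).
Iteration 1: components of {Clip} -> Base = 1*3 = 3, Cover = 1*2 = 2, Frame = 1*2 = 2.
Iteration 2: components of {Base,Cover,Frame} -> Bolt = 2*3 = 6, Widget = 2*3 = 6.
Iteration 3: components of {Bolt,Widget} -> Ring = 6*3 = 18.
Iteration 4: no further components; recursion stops.
SUM(total) = 1 + 2 + 2 + 3 + 6 + 6 + 18 = 38.

38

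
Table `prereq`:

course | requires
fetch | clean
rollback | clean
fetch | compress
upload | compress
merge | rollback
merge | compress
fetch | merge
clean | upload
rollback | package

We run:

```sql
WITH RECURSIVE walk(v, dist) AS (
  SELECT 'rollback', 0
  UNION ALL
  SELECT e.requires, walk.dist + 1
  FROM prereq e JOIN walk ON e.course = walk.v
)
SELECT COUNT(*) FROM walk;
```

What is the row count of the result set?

Base: (rollback, dist=0).
Iteration 1: edges from {rollback} -> (clean, dist=1), (package, dist=1).
Iteration 2: edges from {clean,package} -> (upload, dist=2).
Iteration 3: edges from {upload} -> (compress, dist=3).
Iteration 4: no outgoing edges from {compress}; recursion stops.
Total rows emitted: 5.

5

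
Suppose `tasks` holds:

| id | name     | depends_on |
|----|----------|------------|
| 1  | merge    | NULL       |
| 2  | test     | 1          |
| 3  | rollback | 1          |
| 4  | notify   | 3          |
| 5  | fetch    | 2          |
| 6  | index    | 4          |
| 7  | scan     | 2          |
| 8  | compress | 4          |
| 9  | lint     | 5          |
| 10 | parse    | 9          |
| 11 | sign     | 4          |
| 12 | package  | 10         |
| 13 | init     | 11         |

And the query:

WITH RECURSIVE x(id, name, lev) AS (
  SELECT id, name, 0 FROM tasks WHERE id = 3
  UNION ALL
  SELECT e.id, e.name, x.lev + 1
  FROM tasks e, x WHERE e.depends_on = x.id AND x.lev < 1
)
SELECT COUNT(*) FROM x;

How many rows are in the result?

Base: id=3 (rollback) at lev 0.
Iteration 1: rows with depends_on in {3} -> notify (id 4, lev 1).
Iteration 2: lev < 1 fails for all current rows; recursion stops.
Total rows emitted: 2.

2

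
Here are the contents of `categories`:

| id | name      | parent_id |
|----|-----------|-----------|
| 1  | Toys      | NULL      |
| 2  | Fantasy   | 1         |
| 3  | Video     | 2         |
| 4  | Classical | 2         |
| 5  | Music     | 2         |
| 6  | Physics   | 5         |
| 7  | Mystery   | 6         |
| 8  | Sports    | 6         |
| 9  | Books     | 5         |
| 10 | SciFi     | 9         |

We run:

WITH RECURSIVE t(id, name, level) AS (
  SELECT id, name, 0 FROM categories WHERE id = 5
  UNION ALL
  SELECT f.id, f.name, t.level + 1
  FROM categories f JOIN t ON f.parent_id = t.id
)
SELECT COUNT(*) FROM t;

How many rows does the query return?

6

Base: id=5 (Music) at level 0.
Iteration 1: rows with parent_id in {5} -> Physics (id 6, level 1), Books (id 9, level 1).
Iteration 2: rows with parent_id in {6,9} -> Mystery (id 7, level 2), Sports (id 8, level 2), SciFi (id 10, level 2).
Iteration 3: no rows with parent_id in {7,8,10}; recursion stops.
Total rows emitted: 6.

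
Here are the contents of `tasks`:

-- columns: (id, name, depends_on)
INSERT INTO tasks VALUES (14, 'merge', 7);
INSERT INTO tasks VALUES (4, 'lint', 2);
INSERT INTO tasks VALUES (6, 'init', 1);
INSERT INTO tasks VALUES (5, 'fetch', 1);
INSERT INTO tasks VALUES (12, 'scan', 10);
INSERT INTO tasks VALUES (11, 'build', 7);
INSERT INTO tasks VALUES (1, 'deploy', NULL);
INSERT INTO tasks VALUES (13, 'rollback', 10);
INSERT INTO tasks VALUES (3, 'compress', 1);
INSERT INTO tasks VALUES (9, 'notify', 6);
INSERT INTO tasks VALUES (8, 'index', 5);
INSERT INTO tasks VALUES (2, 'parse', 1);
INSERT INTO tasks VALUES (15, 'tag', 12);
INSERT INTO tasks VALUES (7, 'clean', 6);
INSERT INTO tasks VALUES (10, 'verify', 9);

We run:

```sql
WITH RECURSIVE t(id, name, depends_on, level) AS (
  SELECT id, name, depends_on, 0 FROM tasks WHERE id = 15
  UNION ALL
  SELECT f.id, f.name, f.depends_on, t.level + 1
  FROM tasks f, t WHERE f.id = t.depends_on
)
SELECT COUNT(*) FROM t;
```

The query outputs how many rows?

Base: id=15 (tag), depends_on=12, level 0.
Iteration 1: join on id=12 -> scan (id 12, depends_on=10, level 1).
Iteration 2: join on id=10 -> verify (id 10, depends_on=9, level 2).
Iteration 3: join on id=9 -> notify (id 9, depends_on=6, level 3).
Iteration 4: join on id=6 -> init (id 6, depends_on=1, level 4).
Iteration 5: join on id=1 -> deploy (id 1, depends_on=NULL, level 5).
Iteration 6: depends_on is NULL; no match; recursion stops.
Total rows emitted: 6.

6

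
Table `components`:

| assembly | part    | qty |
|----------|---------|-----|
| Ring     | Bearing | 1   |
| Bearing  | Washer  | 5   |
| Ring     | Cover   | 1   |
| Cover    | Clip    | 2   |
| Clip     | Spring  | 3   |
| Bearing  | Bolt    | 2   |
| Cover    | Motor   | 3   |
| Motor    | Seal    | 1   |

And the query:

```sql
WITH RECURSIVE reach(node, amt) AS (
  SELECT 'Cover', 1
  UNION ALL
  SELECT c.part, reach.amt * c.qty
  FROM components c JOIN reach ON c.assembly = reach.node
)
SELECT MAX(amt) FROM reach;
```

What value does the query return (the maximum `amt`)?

6

Base: (Cover, amt=1).
Iteration 1: components of {Cover} -> Clip = 1*2 = 2, Motor = 1*3 = 3.
Iteration 2: components of {Clip,Motor} -> Seal = 3*1 = 3, Spring = 2*3 = 6.
Iteration 3: no further components; recursion stops.
amt values: 1, 2, 3, 6, 3; the maximum is 6.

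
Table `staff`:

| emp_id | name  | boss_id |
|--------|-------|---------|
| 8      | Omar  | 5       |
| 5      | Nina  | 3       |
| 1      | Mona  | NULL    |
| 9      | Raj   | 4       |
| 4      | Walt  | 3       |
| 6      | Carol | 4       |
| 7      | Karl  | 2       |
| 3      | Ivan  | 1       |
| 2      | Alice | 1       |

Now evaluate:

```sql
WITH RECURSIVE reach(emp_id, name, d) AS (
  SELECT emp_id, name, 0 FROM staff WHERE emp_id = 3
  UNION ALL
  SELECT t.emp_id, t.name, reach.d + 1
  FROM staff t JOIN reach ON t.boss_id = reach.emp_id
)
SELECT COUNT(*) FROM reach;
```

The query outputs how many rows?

6

Base: emp_id=3 (Ivan) at d 0.
Iteration 1: rows with boss_id in {3} -> Walt (id 4, d 1), Nina (id 5, d 1).
Iteration 2: rows with boss_id in {4,5} -> Carol (id 6, d 2), Omar (id 8, d 2), Raj (id 9, d 2).
Iteration 3: no rows with boss_id in {6,8,9}; recursion stops.
Total rows emitted: 6.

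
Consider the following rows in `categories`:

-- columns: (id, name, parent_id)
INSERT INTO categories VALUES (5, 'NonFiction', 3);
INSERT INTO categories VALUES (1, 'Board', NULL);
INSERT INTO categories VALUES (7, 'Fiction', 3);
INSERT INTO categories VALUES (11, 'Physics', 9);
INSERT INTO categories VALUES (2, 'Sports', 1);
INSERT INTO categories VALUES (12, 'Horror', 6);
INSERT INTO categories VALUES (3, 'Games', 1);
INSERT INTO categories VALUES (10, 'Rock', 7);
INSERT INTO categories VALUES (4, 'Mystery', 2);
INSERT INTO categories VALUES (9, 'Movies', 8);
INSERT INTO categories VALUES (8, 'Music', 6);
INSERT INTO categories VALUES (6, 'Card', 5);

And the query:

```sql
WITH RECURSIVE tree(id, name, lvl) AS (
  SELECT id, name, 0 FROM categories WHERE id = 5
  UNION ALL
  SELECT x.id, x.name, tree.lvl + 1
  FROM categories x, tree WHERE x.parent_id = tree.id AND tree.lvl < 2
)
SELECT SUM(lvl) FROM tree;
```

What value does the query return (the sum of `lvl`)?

Base: id=5 (NonFiction) at lvl 0.
Iteration 1: rows with parent_id in {5} -> Card (id 6, lvl 1).
Iteration 2: rows with parent_id in {6} -> Music (id 8, lvl 2), Horror (id 12, lvl 2).
Iteration 3: lvl < 2 fails for all current rows; recursion stops.
SUM(lvl) = 0 + 1 + 2 + 2 = 5.

5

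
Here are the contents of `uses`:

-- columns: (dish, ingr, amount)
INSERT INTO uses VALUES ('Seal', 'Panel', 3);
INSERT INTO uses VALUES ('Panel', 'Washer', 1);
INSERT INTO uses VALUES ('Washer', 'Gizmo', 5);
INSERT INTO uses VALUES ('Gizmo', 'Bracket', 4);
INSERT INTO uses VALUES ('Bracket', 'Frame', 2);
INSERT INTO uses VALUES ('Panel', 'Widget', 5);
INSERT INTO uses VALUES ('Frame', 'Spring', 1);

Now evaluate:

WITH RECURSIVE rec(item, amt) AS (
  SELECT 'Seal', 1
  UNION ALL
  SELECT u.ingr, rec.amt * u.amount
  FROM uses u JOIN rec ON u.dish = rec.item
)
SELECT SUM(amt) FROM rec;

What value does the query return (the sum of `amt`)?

Base: (Seal, amt=1).
Iteration 1: components of {Seal} -> Panel = 1*3 = 3.
Iteration 2: components of {Panel} -> Washer = 3*1 = 3, Widget = 3*5 = 15.
Iteration 3: components of {Washer,Widget} -> Gizmo = 3*5 = 15.
Iteration 4: components of {Gizmo} -> Bracket = 15*4 = 60.
Iteration 5: components of {Bracket} -> Frame = 60*2 = 120.
Iteration 6: components of {Frame} -> Spring = 120*1 = 120.
Iteration 7: no further components; recursion stops.
SUM(amt) = 1 + 3 + 3 + 15 + 15 + 60 + 120 + 120 = 337.

337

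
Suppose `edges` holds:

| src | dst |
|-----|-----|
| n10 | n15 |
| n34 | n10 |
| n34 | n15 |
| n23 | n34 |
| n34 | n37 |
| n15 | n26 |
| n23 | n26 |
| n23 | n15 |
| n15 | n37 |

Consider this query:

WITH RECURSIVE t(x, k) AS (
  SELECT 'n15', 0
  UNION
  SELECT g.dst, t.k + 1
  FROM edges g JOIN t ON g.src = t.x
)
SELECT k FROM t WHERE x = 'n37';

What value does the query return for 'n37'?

1

Base: (n15, k=0).
Iteration 1: edges from {n15} -> (n26, k=1), (n37, k=1).
Iteration 2: no outgoing edges from {n26,n37}; recursion stops.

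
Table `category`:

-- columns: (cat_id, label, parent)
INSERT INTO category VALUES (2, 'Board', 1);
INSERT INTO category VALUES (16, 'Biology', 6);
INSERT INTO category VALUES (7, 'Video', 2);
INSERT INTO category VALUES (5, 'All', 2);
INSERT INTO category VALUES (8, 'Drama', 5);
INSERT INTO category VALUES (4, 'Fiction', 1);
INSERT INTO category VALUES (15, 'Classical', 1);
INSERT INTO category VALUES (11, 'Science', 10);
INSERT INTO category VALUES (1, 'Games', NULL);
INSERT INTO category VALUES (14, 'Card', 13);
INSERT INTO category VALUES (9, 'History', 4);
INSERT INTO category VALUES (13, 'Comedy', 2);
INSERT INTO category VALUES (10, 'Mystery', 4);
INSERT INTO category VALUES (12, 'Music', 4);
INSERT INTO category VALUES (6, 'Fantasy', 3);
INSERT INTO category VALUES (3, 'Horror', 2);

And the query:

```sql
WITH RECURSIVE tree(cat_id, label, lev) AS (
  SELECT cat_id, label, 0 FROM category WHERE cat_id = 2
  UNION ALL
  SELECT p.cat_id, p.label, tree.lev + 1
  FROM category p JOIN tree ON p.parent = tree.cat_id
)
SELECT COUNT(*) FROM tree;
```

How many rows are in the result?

Base: cat_id=2 (Board) at lev 0.
Iteration 1: rows with parent in {2} -> Horror (id 3, lev 1), All (id 5, lev 1), Video (id 7, lev 1), Comedy (id 13, lev 1).
Iteration 2: rows with parent in {3,5,7,13} -> Fantasy (id 6, lev 2), Drama (id 8, lev 2), Card (id 14, lev 2).
Iteration 3: rows with parent in {6,8,14} -> Biology (id 16, lev 3).
Iteration 4: no rows with parent in {16}; recursion stops.
Total rows emitted: 9.

9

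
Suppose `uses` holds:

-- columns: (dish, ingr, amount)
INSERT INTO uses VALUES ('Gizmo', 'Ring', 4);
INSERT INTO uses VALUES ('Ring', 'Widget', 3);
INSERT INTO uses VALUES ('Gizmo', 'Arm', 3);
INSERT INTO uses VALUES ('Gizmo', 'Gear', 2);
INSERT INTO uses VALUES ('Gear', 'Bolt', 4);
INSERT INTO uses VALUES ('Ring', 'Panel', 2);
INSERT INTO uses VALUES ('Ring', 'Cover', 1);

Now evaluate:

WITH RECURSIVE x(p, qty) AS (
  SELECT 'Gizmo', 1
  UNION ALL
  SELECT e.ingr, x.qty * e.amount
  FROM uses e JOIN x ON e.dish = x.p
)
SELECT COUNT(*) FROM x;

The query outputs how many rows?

8

Base: (Gizmo, qty=1).
Iteration 1: components of {Gizmo} -> Arm = 1*3 = 3, Gear = 1*2 = 2, Ring = 1*4 = 4.
Iteration 2: components of {Arm,Gear,Ring} -> Bolt = 2*4 = 8, Cover = 4*1 = 4, Panel = 4*2 = 8, Widget = 4*3 = 12.
Iteration 3: no further components; recursion stops.
Total rows emitted: 8.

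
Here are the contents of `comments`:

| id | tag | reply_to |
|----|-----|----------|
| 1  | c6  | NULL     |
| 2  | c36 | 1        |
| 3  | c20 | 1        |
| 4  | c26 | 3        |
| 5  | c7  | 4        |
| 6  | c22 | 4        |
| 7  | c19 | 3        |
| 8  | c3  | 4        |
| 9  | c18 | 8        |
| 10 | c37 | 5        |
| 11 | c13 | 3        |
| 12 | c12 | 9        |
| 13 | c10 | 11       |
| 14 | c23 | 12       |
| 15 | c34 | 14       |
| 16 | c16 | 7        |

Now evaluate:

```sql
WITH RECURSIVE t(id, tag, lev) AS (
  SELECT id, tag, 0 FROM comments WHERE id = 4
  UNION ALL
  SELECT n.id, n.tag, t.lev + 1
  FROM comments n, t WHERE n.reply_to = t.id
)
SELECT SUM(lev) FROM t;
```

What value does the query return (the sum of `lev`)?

19

Base: id=4 (c26) at lev 0.
Iteration 1: rows with reply_to in {4} -> c7 (id 5, lev 1), c22 (id 6, lev 1), c3 (id 8, lev 1).
Iteration 2: rows with reply_to in {5,6,8} -> c18 (id 9, lev 2), c37 (id 10, lev 2).
Iteration 3: rows with reply_to in {9,10} -> c12 (id 12, lev 3).
Iteration 4: rows with reply_to in {12} -> c23 (id 14, lev 4).
Iteration 5: rows with reply_to in {14} -> c34 (id 15, lev 5).
Iteration 6: no rows with reply_to in {15}; recursion stops.
SUM(lev) = 0 + 1 + 1 + 1 + 2 + 2 + 3 + 4 + 5 = 19.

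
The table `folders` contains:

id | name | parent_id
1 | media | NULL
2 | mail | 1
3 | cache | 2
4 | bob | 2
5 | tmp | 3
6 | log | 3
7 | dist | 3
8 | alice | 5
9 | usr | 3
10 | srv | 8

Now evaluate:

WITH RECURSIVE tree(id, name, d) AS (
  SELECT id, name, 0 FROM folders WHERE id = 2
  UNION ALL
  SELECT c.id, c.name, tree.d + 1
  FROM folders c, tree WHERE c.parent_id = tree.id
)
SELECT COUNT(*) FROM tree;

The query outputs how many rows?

9

Base: id=2 (mail) at d 0.
Iteration 1: rows with parent_id in {2} -> cache (id 3, d 1), bob (id 4, d 1).
Iteration 2: rows with parent_id in {3,4} -> tmp (id 5, d 2), log (id 6, d 2), dist (id 7, d 2), usr (id 9, d 2).
Iteration 3: rows with parent_id in {5,6,7,9} -> alice (id 8, d 3).
Iteration 4: rows with parent_id in {8} -> srv (id 10, d 4).
Iteration 5: no rows with parent_id in {10}; recursion stops.
Total rows emitted: 9.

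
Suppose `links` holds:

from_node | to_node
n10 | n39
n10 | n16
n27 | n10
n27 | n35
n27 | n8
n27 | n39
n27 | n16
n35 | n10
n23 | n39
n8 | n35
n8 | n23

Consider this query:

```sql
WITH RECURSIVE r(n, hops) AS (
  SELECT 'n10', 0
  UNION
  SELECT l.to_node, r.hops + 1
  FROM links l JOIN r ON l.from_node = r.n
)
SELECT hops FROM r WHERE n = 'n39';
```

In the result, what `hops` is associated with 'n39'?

1

Base: (n10, hops=0).
Iteration 1: edges from {n10} -> (n16, hops=1), (n39, hops=1).
Iteration 2: no outgoing edges from {n16,n39}; recursion stops.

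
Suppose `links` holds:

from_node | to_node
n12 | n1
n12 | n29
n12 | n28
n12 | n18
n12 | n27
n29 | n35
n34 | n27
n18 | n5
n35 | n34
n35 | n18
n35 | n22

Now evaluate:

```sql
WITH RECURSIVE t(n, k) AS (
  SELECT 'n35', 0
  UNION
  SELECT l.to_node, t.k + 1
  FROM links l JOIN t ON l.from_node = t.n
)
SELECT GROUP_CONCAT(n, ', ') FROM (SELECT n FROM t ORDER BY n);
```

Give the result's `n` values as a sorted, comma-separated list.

Base: (n35, k=0).
Iteration 1: edges from {n35} -> (n18, k=1), (n22, k=1), (n34, k=1).
Iteration 2: edges from {n18,n22,n34} -> (n27, k=2), (n5, k=2).
Iteration 3: no outgoing edges from {n27,n5}; recursion stops.

n18, n22, n27, n34, n35, n5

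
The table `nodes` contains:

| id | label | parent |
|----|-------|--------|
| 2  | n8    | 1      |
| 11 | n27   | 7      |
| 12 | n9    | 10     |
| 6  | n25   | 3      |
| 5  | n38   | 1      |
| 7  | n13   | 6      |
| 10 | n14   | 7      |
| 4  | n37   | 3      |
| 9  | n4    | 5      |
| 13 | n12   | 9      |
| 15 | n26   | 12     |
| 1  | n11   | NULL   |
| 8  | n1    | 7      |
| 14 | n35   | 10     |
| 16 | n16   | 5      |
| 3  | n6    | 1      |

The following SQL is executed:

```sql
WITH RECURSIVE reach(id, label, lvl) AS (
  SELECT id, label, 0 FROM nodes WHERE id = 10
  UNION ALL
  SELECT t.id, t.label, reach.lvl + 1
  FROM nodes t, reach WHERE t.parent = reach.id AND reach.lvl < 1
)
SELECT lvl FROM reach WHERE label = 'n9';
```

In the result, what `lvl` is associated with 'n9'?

Base: id=10 (n14) at lvl 0.
Iteration 1: rows with parent in {10} -> n9 (id 12, lvl 1), n35 (id 14, lvl 1).
Iteration 2: lvl < 1 fails for all current rows; recursion stops.

1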